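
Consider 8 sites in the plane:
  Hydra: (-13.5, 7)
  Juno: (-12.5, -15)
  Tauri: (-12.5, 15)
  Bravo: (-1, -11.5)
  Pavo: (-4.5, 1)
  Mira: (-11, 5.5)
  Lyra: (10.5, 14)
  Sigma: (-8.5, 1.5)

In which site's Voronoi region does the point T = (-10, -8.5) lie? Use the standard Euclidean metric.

Juno

Since √ is increasing, it suffices to compare squared distances:
d²(T, Hydra) = 12.25 + 240.25 = 252.5
d²(T, Juno) = 6.25 + 42.25 = 48.5
d²(T, Tauri) = 6.25 + 552.25 = 558.5
d²(T, Bravo) = 81 + 9 = 90
d²(T, Pavo) = 30.25 + 90.25 = 120.5
d²(T, Mira) = 1 + 196 = 197
d²(T, Lyra) = 420.25 + 506.25 = 926.5
d²(T, Sigma) = 2.25 + 100 = 102.25
Juno is nearest.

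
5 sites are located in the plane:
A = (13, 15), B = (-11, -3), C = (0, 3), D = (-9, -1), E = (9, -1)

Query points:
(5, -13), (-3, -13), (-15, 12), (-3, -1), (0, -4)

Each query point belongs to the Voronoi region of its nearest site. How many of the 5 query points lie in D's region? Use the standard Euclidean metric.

1

(5, -13) — d² to each: A:848, B:356, C:281, D:340, E:160 → nearest is E
(-3, -13) — d² to each: A:1040, B:164, C:265, D:180, E:288 → nearest is B
(-15, 12) — d² to each: A:793, B:241, C:306, D:205, E:745 → nearest is D
(-3, -1) — d² to each: A:512, B:68, C:25, D:36, E:144 → nearest is C
(0, -4) — d² to each: A:530, B:122, C:49, D:90, E:90 → nearest is C
1 of the 5 points has D as nearest.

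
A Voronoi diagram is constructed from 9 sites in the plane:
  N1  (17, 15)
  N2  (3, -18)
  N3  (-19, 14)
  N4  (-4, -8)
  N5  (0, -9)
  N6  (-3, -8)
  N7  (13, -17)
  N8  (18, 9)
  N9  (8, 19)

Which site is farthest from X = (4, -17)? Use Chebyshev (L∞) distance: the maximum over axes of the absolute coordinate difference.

d(X,N1) = max(13, 32) = 32
d(X,N2) = max(1, 1) = 1
d(X,N3) = max(23, 31) = 31
d(X,N4) = max(8, 9) = 9
d(X,N5) = max(4, 8) = 8
d(X,N6) = max(7, 9) = 9
d(X,N7) = max(9, 0) = 9
d(X,N8) = max(14, 26) = 26
d(X,N9) = max(4, 36) = 36
The largest is to N9.

N9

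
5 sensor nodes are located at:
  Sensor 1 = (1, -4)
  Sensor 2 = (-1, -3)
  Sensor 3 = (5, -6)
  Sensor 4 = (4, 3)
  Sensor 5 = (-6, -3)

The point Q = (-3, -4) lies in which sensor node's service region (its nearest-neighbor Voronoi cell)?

Squared Euclidean distances:
d²(Q, Sensor 1) = (-3−1)² + (-4−(-4))² = 16 + 0 = 16
d²(Q, Sensor 2) = (-3−(-1))² + (-4−(-3))² = 4 + 1 = 5
d²(Q, Sensor 3) = (-3−5)² + (-4−(-6))² = 64 + 4 = 68
d²(Q, Sensor 4) = (-3−4)² + (-4−3)² = 49 + 49 = 98
d²(Q, Sensor 5) = (-3−(-6))² + (-4−(-3))² = 9 + 1 = 10
Minimum is at Sensor 2.

Sensor 2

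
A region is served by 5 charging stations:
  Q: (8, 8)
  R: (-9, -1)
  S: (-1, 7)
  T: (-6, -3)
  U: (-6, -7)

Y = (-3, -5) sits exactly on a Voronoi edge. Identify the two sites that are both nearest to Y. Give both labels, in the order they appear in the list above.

Squared distances from Y to each site:
|YQ|² = (-3−8)² + (-5−8)² = 121 + 169 = 290
|YR|² = (-3−(-9))² + (-5−(-1))² = 36 + 16 = 52
|YS|² = (-3−(-1))² + (-5−7)² = 4 + 144 = 148
|YT|² = (-3−(-6))² + (-5−(-3))² = 9 + 4 = 13
|YU|² = (-3−(-6))² + (-5−(-7))² = 9 + 4 = 13
Y is equidistant from T and U (both at squared distance 13), and every other site is strictly farther — so Y lies on the T–U Voronoi edge.

T and U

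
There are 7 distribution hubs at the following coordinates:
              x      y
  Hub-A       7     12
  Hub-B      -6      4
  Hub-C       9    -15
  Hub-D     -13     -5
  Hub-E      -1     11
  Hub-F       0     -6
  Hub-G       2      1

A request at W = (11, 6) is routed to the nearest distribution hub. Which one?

Hub-A

Squared Euclidean distances:
d²(W, Hub-A) = 16 + 36 = 52
d²(W, Hub-B) = 289 + 4 = 293
d²(W, Hub-C) = 4 + 441 = 445
d²(W, Hub-D) = 576 + 121 = 697
d²(W, Hub-E) = 144 + 25 = 169
d²(W, Hub-F) = 121 + 144 = 265
d²(W, Hub-G) = 81 + 25 = 106
Minimum is at Hub-A.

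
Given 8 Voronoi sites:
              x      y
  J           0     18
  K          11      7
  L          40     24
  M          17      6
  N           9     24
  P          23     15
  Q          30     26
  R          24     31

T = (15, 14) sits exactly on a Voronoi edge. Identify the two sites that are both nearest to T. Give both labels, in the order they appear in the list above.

Squared distances from T to each site:
|TJ|² = (15−0)² + (14−18)² = 225 + 16 = 241
|TK|² = (15−11)² + (14−7)² = 16 + 49 = 65
|TL|² = (15−40)² + (14−24)² = 625 + 100 = 725
|TM|² = (15−17)² + (14−6)² = 4 + 64 = 68
|TN|² = (15−9)² + (14−24)² = 36 + 100 = 136
|TP|² = (15−23)² + (14−15)² = 64 + 1 = 65
|TQ|² = (15−30)² + (14−26)² = 225 + 144 = 369
|TR|² = (15−24)² + (14−31)² = 81 + 289 = 370
T is equidistant from K and P (both at squared distance 65), and every other site is strictly farther — so T lies on the K–P Voronoi edge.

K and P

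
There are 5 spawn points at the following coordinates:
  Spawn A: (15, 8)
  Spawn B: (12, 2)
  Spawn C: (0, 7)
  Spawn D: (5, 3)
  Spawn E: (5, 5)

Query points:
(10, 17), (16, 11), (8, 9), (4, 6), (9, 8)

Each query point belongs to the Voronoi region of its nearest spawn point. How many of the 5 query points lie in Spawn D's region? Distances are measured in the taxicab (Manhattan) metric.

0

(10, 17) — d to each: Spawn A:14, Spawn B:17, Spawn C:20, Spawn D:19, Spawn E:17 → nearest is Spawn A
(16, 11) — d to each: Spawn A:4, Spawn B:13, Spawn C:20, Spawn D:19, Spawn E:17 → nearest is Spawn A
(8, 9) — d to each: Spawn A:8, Spawn B:11, Spawn C:10, Spawn D:9, Spawn E:7 → nearest is Spawn E
(4, 6) — d to each: Spawn A:13, Spawn B:12, Spawn C:5, Spawn D:4, Spawn E:2 → nearest is Spawn E
(9, 8) — d to each: Spawn A:6, Spawn B:9, Spawn C:10, Spawn D:9, Spawn E:7 → nearest is Spawn A
0 of the 5 points have Spawn D as nearest.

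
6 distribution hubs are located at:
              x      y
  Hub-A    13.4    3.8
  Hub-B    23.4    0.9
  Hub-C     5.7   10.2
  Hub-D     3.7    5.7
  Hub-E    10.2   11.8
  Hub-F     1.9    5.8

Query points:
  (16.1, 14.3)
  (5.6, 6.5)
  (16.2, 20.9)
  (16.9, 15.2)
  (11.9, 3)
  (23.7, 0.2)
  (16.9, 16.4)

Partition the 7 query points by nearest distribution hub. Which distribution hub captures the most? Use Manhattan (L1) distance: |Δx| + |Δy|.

(16.1, 14.3) — d to each: Hub-A:13.2, Hub-B:20.7, Hub-C:14.5, Hub-D:21, Hub-E:8.4, Hub-F:22.7 → nearest is Hub-E
(5.6, 6.5) — d to each: Hub-A:10.5, Hub-B:23.4, Hub-C:3.8, Hub-D:2.7, Hub-E:9.9, Hub-F:4.4 → nearest is Hub-D
(16.2, 20.9) — d to each: Hub-A:19.9, Hub-B:27.2, Hub-C:21.2, Hub-D:27.7, Hub-E:15.1, Hub-F:29.4 → nearest is Hub-E
(16.9, 15.2) — d to each: Hub-A:14.9, Hub-B:20.8, Hub-C:16.2, Hub-D:22.7, Hub-E:10.1, Hub-F:24.4 → nearest is Hub-E
(11.9, 3) — d to each: Hub-A:2.3, Hub-B:13.6, Hub-C:13.4, Hub-D:10.9, Hub-E:10.5, Hub-F:12.8 → nearest is Hub-A
(23.7, 0.2) — d to each: Hub-A:13.9, Hub-B:1, Hub-C:28, Hub-D:25.5, Hub-E:25.1, Hub-F:27.4 → nearest is Hub-B
(16.9, 16.4) — d to each: Hub-A:16.1, Hub-B:22, Hub-C:17.4, Hub-D:23.9, Hub-E:11.3, Hub-F:25.6 → nearest is Hub-E
Tally — Hub-A:1, Hub-B:1, Hub-D:1, Hub-E:4. Hub-E captures the most (4).

Hub-E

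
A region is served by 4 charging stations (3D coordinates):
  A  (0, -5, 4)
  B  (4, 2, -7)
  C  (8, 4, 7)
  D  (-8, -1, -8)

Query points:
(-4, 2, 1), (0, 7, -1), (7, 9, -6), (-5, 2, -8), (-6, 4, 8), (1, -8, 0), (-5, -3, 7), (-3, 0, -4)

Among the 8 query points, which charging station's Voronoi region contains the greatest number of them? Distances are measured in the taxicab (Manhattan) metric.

(-4, 2, 1) — d to each: A:14, B:16, C:20, D:16 → nearest is A
(0, 7, -1) — d to each: A:17, B:15, C:19, D:23 → nearest is B
(7, 9, -6) — d to each: A:31, B:11, C:19, D:27 → nearest is B
(-5, 2, -8) — d to each: A:24, B:10, C:30, D:6 → nearest is D
(-6, 4, 8) — d to each: A:19, B:27, C:15, D:23 → nearest is C
(1, -8, 0) — d to each: A:8, B:20, C:26, D:24 → nearest is A
(-5, -3, 7) — d to each: A:10, B:28, C:20, D:20 → nearest is A
(-3, 0, -4) — d to each: A:16, B:12, C:26, D:10 → nearest is D
Tally — A:3, B:2, C:1, D:2. A captures the most (3).

A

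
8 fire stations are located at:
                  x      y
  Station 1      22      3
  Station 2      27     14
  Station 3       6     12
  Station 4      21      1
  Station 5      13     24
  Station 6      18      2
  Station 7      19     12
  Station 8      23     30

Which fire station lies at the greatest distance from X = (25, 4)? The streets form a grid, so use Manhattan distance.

d(X, Station 1) = 3 + 1 = 4
d(X, Station 2) = 2 + 10 = 12
d(X, Station 3) = 19 + 8 = 27
d(X, Station 4) = 4 + 3 = 7
d(X, Station 5) = 12 + 20 = 32
d(X, Station 6) = 7 + 2 = 9
d(X, Station 7) = 6 + 8 = 14
d(X, Station 8) = 2 + 26 = 28
The largest is to Station 5.

Station 5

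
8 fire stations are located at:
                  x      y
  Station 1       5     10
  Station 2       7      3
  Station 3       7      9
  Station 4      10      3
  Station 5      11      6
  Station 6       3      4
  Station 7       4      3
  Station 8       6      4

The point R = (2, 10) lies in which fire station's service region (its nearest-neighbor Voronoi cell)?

Squared Euclidean distances:
d²(R, Station 1) = (2−5)² + (10−10)² = 9 + 0 = 9
d²(R, Station 2) = (2−7)² + (10−3)² = 25 + 49 = 74
d²(R, Station 3) = (2−7)² + (10−9)² = 25 + 1 = 26
d²(R, Station 4) = (2−10)² + (10−3)² = 64 + 49 = 113
d²(R, Station 5) = (2−11)² + (10−6)² = 81 + 16 = 97
d²(R, Station 6) = (2−3)² + (10−4)² = 1 + 36 = 37
d²(R, Station 7) = (2−4)² + (10−3)² = 4 + 49 = 53
d²(R, Station 8) = (2−6)² + (10−4)² = 16 + 36 = 52
Minimum is at Station 1.

Station 1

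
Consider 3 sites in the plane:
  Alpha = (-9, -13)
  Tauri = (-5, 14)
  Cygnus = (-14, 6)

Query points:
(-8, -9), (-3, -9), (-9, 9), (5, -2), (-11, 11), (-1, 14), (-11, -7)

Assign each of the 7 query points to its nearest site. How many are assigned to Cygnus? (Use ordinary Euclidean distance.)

(-8, -9) — d² to each: Alpha:17, Tauri:538, Cygnus:261 → nearest is Alpha
(-3, -9) — d² to each: Alpha:52, Tauri:533, Cygnus:346 → nearest is Alpha
(-9, 9) — d² to each: Alpha:484, Tauri:41, Cygnus:34 → nearest is Cygnus
(5, -2) — d² to each: Alpha:317, Tauri:356, Cygnus:425 → nearest is Alpha
(-11, 11) — d² to each: Alpha:580, Tauri:45, Cygnus:34 → nearest is Cygnus
(-1, 14) — d² to each: Alpha:793, Tauri:16, Cygnus:233 → nearest is Tauri
(-11, -7) — d² to each: Alpha:40, Tauri:477, Cygnus:178 → nearest is Alpha
2 of the 7 points have Cygnus as nearest.

2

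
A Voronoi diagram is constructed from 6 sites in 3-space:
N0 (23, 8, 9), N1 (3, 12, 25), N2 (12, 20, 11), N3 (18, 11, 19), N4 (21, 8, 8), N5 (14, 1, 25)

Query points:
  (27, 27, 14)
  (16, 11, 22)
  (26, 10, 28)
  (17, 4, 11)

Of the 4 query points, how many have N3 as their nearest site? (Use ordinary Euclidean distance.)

(27, 27, 14) — d² to each: N0:402, N1:922, N2:283, N3:362, N4:433, N5:966 → nearest is N2
(16, 11, 22) — d² to each: N0:227, N1:179, N2:218, N3:13, N4:230, N5:113 → nearest is N3
(26, 10, 28) — d² to each: N0:374, N1:542, N2:585, N3:146, N4:429, N5:234 → nearest is N3
(17, 4, 11) — d² to each: N0:56, N1:456, N2:281, N3:114, N4:41, N5:214 → nearest is N4
2 of the 4 points have N3 as nearest.

2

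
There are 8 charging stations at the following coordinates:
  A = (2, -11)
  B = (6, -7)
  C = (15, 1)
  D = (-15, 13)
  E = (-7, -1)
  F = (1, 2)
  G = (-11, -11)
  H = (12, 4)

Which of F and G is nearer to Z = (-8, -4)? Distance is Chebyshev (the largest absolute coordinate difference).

G

d(Z,F) = max(9, 6) = 9
d(Z,G) = max(3, 7) = 7
9 > 7, so G is closer.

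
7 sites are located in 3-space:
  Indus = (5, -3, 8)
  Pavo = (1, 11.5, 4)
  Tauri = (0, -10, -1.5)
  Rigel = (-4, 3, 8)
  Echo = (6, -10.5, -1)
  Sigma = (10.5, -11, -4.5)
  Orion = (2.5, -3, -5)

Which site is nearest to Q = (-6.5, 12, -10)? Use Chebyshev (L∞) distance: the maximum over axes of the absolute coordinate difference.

d(Q, Indus) = max(11.5, 15, 18) = 18
d(Q, Pavo) = max(7.5, 0.5, 14) = 14
d(Q, Tauri) = max(6.5, 22, 8.5) = 22
d(Q, Rigel) = max(2.5, 9, 18) = 18
d(Q, Echo) = max(12.5, 22.5, 9) = 22.5
d(Q, Sigma) = max(17, 23, 5.5) = 23
d(Q, Orion) = max(9, 15, 5) = 15
Minimum is at Pavo.

Pavo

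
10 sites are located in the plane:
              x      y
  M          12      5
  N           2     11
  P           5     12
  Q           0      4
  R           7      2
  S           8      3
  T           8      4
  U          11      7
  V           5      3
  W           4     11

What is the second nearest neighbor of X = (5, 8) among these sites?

Since √ is increasing, it suffices to compare squared distances:
|XM|² = 49 + 9 = 58
|XN|² = 9 + 9 = 18
|XP|² = 0 + 16 = 16
|XQ|² = 25 + 16 = 41
|XR|² = 4 + 36 = 40
|XS|² = 9 + 25 = 34
|XT|² = 9 + 16 = 25
|XU|² = 36 + 1 = 37
|XV|² = 0 + 25 = 25
|XW|² = 1 + 9 = 10
Sorted ascending: W, P, N, … — the second-nearest is P.

P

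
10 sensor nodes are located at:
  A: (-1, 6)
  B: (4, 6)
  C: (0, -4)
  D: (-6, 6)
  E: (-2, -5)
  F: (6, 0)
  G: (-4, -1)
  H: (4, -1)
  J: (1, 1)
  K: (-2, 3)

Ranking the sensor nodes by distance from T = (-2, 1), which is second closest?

G

Squared Euclidean distances:
|TA|² = (-2−(-1))² + (1−6)² = 1 + 25 = 26
|TB|² = (-2−4)² + (1−6)² = 36 + 25 = 61
|TC|² = (-2−0)² + (1−(-4))² = 4 + 25 = 29
|TD|² = (-2−(-6))² + (1−6)² = 16 + 25 = 41
|TE|² = (-2−(-2))² + (1−(-5))² = 0 + 36 = 36
|TF|² = (-2−6)² + (1−0)² = 64 + 1 = 65
|TG|² = (-2−(-4))² + (1−(-1))² = 4 + 4 = 8
|TH|² = (-2−4)² + (1−(-1))² = 36 + 4 = 40
|TJ|² = (-2−1)² + (1−1)² = 9 + 0 = 9
|TK|² = (-2−(-2))² + (1−3)² = 0 + 4 = 4
Sorted ascending: K, G, J, … — the second-nearest is G.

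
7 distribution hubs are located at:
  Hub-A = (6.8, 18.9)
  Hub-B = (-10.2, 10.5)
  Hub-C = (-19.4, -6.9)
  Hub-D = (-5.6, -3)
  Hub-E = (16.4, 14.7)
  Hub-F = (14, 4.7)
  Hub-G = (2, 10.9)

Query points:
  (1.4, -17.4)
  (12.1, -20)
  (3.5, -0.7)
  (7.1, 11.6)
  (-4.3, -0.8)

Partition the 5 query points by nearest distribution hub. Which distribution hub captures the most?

Hub-D

(1.4, -17.4) — d² to each: Hub-A:1346.85, Hub-B:912.97, Hub-C:542.89, Hub-D:256.36, Hub-E:1255.41, Hub-F:647.17, Hub-G:801.25 → nearest is Hub-D
(12.1, -20) — d² to each: Hub-A:1541.3, Hub-B:1427.54, Hub-C:1163.86, Hub-D:602.29, Hub-E:1222.58, Hub-F:613.7, Hub-G:1056.82 → nearest is Hub-D
(3.5, -0.7) — d² to each: Hub-A:395.05, Hub-B:313.13, Hub-C:562.85, Hub-D:88.1, Hub-E:403.57, Hub-F:139.41, Hub-G:136.81 → nearest is Hub-D
(7.1, 11.6) — d² to each: Hub-A:53.38, Hub-B:300.5, Hub-C:1044.5, Hub-D:374.45, Hub-E:96.1, Hub-F:95.22, Hub-G:26.5 → nearest is Hub-G
(-4.3, -0.8) — d² to each: Hub-A:511.3, Hub-B:162.5, Hub-C:265.22, Hub-D:6.53, Hub-E:668.74, Hub-F:365.14, Hub-G:176.58 → nearest is Hub-D
Tally — Hub-D:4, Hub-G:1. Hub-D captures the most (4).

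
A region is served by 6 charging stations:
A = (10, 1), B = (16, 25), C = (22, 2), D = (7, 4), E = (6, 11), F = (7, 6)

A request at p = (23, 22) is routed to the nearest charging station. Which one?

B

Compare squared distances (the ordering matches that of the actual distances):
|pA|² = 169 + 441 = 610
|pB|² = 49 + 9 = 58
|pC|² = 1 + 400 = 401
|pD|² = 256 + 324 = 580
|pE|² = 289 + 121 = 410
|pF|² = 256 + 256 = 512
Minimum is at B.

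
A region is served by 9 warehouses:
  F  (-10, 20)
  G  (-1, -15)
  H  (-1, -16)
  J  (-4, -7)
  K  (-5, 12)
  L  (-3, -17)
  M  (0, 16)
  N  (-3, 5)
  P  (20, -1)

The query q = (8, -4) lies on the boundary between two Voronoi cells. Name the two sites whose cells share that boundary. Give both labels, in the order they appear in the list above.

J and P

Squared distances from q to each site:
|qF|² = 324 + 576 = 900
|qG|² = 81 + 121 = 202
|qH|² = 81 + 144 = 225
|qJ|² = 144 + 9 = 153
|qK|² = 169 + 256 = 425
|qL|² = 121 + 169 = 290
|qM|² = 64 + 400 = 464
|qN|² = 121 + 81 = 202
|qP|² = 144 + 9 = 153
q is equidistant from J and P (both at squared distance 153), and every other site is strictly farther — so q lies on the J–P Voronoi edge.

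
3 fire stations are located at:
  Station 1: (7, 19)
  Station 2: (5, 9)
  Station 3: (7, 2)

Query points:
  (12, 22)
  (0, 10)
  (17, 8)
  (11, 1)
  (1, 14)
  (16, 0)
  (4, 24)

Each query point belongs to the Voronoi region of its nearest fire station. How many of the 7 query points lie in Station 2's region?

2

(12, 22) — d² to each: Station 1:34, Station 2:218, Station 3:425 → nearest is Station 1
(0, 10) — d² to each: Station 1:130, Station 2:26, Station 3:113 → nearest is Station 2
(17, 8) — d² to each: Station 1:221, Station 2:145, Station 3:136 → nearest is Station 3
(11, 1) — d² to each: Station 1:340, Station 2:100, Station 3:17 → nearest is Station 3
(1, 14) — d² to each: Station 1:61, Station 2:41, Station 3:180 → nearest is Station 2
(16, 0) — d² to each: Station 1:442, Station 2:202, Station 3:85 → nearest is Station 3
(4, 24) — d² to each: Station 1:34, Station 2:226, Station 3:493 → nearest is Station 1
2 of the 7 points have Station 2 as nearest.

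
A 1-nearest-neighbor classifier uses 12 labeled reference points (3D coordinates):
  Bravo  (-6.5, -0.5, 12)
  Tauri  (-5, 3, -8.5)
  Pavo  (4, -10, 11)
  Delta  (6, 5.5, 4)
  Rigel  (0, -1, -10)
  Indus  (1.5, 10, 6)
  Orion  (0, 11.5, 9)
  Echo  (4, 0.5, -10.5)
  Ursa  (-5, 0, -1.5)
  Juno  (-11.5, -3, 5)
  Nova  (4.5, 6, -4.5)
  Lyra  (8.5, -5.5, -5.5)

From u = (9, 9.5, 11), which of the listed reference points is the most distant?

Rigel

Squared Euclidean distances:
d²(u, Bravo) = 240.25 + 100 + 1 = 341.25
d²(u, Tauri) = 196 + 42.25 + 380.25 = 618.5
d²(u, Pavo) = 25 + 380.25 + 0 = 405.25
d²(u, Delta) = 9 + 16 + 49 = 74
d²(u, Rigel) = 81 + 110.25 + 441 = 632.25
d²(u, Indus) = 56.25 + 0.25 + 25 = 81.5
d²(u, Orion) = 81 + 4 + 4 = 89
d²(u, Echo) = 25 + 81 + 462.25 = 568.25
d²(u, Ursa) = 196 + 90.25 + 156.25 = 442.5
d²(u, Juno) = 420.25 + 156.25 + 36 = 612.5
d²(u, Nova) = 20.25 + 12.25 + 240.25 = 272.75
d²(u, Lyra) = 0.25 + 225 + 272.25 = 497.5
The largest is to Rigel.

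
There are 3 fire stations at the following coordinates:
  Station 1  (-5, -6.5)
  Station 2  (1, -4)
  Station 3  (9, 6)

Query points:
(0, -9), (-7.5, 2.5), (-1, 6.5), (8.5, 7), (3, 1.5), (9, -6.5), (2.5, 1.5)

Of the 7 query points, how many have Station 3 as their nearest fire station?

(0, -9) — d² to each: Station 1:31.25, Station 2:26, Station 3:306 → nearest is Station 2
(-7.5, 2.5) — d² to each: Station 1:87.25, Station 2:114.5, Station 3:284.5 → nearest is Station 1
(-1, 6.5) — d² to each: Station 1:185, Station 2:114.25, Station 3:100.25 → nearest is Station 3
(8.5, 7) — d² to each: Station 1:364.5, Station 2:177.25, Station 3:1.25 → nearest is Station 3
(3, 1.5) — d² to each: Station 1:128, Station 2:34.25, Station 3:56.25 → nearest is Station 2
(9, -6.5) — d² to each: Station 1:196, Station 2:70.25, Station 3:156.25 → nearest is Station 2
(2.5, 1.5) — d² to each: Station 1:120.25, Station 2:32.5, Station 3:62.5 → nearest is Station 2
2 of the 7 points have Station 3 as nearest.

2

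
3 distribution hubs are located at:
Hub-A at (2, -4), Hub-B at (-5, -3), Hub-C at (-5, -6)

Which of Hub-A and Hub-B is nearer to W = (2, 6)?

Hub-A

Compare squared distances:
d²(W, Hub-A) = (2−2)² + (6−(-4))² = 0 + 100 = 100
d²(W, Hub-B) = (2−(-5))² + (6−(-3))² = 49 + 81 = 130
100 < 130, so Hub-A is closer.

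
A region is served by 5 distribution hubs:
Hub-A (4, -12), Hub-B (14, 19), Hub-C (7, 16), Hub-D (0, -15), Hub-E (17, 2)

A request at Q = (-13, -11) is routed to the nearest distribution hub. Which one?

Hub-D

Since √ is increasing, it suffices to compare squared distances:
d²(Q, Hub-A) = (-13−4)² + (-11−(-12))² = 289 + 1 = 290
d²(Q, Hub-B) = (-13−14)² + (-11−19)² = 729 + 900 = 1629
d²(Q, Hub-C) = (-13−7)² + (-11−16)² = 400 + 729 = 1129
d²(Q, Hub-D) = (-13−0)² + (-11−(-15))² = 169 + 16 = 185
d²(Q, Hub-E) = (-13−17)² + (-11−2)² = 900 + 169 = 1069
Hub-D is nearest.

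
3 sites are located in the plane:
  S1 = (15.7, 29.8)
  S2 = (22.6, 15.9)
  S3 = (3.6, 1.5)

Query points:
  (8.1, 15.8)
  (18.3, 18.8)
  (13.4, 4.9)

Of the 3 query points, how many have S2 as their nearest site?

2

(8.1, 15.8) — d² to each: S1:253.76, S2:210.26, S3:224.74 → nearest is S2
(18.3, 18.8) — d² to each: S1:127.76, S2:26.9, S3:515.38 → nearest is S2
(13.4, 4.9) — d² to each: S1:625.3, S2:205.64, S3:107.6 → nearest is S3
2 of the 3 points have S2 as nearest.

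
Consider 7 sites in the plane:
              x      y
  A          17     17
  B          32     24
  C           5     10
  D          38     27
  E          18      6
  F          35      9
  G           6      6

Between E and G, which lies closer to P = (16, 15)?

E

Compare squared distances:
|PE|² = (16−18)² + (15−6)² = 4 + 81 = 85
|PG|² = (16−6)² + (15−6)² = 100 + 81 = 181
85 < 181, so E is closer.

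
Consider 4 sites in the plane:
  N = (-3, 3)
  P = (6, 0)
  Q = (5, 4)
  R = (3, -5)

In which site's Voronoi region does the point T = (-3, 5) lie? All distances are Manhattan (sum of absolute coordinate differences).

N

d(T,N) = 0 + 2 = 2
d(T,P) = 9 + 5 = 14
d(T,Q) = 8 + 1 = 9
d(T,R) = 6 + 10 = 16
N is nearest.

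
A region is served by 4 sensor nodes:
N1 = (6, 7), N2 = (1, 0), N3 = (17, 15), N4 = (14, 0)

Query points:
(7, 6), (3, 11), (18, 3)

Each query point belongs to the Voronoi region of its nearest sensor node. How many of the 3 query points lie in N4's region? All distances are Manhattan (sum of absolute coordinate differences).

1

(7, 6) — d to each: N1:2, N2:12, N3:19, N4:13 → nearest is N1
(3, 11) — d to each: N1:7, N2:13, N3:18, N4:22 → nearest is N1
(18, 3) — d to each: N1:16, N2:20, N3:13, N4:7 → nearest is N4
1 of the 3 points has N4 as nearest.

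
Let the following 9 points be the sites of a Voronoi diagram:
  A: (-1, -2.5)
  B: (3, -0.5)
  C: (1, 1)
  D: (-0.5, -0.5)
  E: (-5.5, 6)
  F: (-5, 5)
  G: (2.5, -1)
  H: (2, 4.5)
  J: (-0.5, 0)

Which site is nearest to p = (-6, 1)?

Compare squared distances (the ordering matches that of the actual distances):
|pA|² = (-6−(-1))² + (1−(-2.5))² = 25 + 12.25 = 37.25
|pB|² = (-6−3)² + (1−(-0.5))² = 81 + 2.25 = 83.25
|pC|² = (-6−1)² + (1−1)² = 49 + 0 = 49
|pD|² = (-6−(-0.5))² + (1−(-0.5))² = 30.25 + 2.25 = 32.5
|pE|² = (-6−(-5.5))² + (1−6)² = 0.25 + 25 = 25.25
|pF|² = (-6−(-5))² + (1−5)² = 1 + 16 = 17
|pG|² = (-6−2.5)² + (1−(-1))² = 72.25 + 4 = 76.25
|pH|² = (-6−2)² + (1−4.5)² = 64 + 12.25 = 76.25
|pJ|² = (-6−(-0.5))² + (1−0)² = 30.25 + 1 = 31.25
F is nearest.

F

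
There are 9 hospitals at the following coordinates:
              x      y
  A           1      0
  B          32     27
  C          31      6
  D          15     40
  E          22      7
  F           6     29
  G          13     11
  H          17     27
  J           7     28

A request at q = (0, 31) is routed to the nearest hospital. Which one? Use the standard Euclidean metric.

F

Squared Euclidean distances:
|qA|² = (0−1)² + (31−0)² = 1 + 961 = 962
|qB|² = (0−32)² + (31−27)² = 1024 + 16 = 1040
|qC|² = (0−31)² + (31−6)² = 961 + 625 = 1586
|qD|² = (0−15)² + (31−40)² = 225 + 81 = 306
|qE|² = (0−22)² + (31−7)² = 484 + 576 = 1060
|qF|² = (0−6)² + (31−29)² = 36 + 4 = 40
|qG|² = (0−13)² + (31−11)² = 169 + 400 = 569
|qH|² = (0−17)² + (31−27)² = 289 + 16 = 305
|qJ|² = (0−7)² + (31−28)² = 49 + 9 = 58
The smallest is to F, so q lies in the Voronoi region of F.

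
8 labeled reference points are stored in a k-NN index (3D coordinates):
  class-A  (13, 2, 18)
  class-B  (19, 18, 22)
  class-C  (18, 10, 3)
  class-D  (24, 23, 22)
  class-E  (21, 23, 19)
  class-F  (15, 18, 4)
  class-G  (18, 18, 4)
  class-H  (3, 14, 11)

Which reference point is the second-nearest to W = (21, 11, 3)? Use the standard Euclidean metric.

Compare squared distances (the ordering matches that of the actual distances):
d²(W, class-A) = (21−13)² + (11−2)² + (3−18)² = 64 + 81 + 225 = 370
d²(W, class-B) = (21−19)² + (11−18)² + (3−22)² = 4 + 49 + 361 = 414
d²(W, class-C) = (21−18)² + (11−10)² + (3−3)² = 9 + 1 + 0 = 10
d²(W, class-D) = (21−24)² + (11−23)² + (3−22)² = 9 + 144 + 361 = 514
d²(W, class-E) = (21−21)² + (11−23)² + (3−19)² = 0 + 144 + 256 = 400
d²(W, class-F) = (21−15)² + (11−18)² + (3−4)² = 36 + 49 + 1 = 86
d²(W, class-G) = (21−18)² + (11−18)² + (3−4)² = 9 + 49 + 1 = 59
d²(W, class-H) = (21−3)² + (11−14)² + (3−11)² = 324 + 9 + 64 = 397
Sorted ascending: class-C, class-G, class-F, … — the second-nearest is class-G.

class-G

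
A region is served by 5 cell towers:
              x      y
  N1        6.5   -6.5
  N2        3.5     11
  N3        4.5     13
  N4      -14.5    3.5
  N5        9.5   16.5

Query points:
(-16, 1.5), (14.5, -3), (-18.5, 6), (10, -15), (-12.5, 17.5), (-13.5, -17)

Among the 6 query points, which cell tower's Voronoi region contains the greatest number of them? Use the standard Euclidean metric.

(-16, 1.5) — d² to each: N1:570.25, N2:470.5, N3:552.5, N4:6.25, N5:875.25 → nearest is N4
(14.5, -3) — d² to each: N1:76.25, N2:317, N3:356, N4:883.25, N5:405.25 → nearest is N1
(-18.5, 6) — d² to each: N1:781.25, N2:509, N3:578, N4:22.25, N5:894.25 → nearest is N4
(10, -15) — d² to each: N1:84.5, N2:718.25, N3:814.25, N4:942.5, N5:992.5 → nearest is N1
(-12.5, 17.5) — d² to each: N1:937, N2:298.25, N3:309.25, N4:200, N5:485 → nearest is N4
(-13.5, -17) — d² to each: N1:510.25, N2:1073, N3:1224, N4:421.25, N5:1651.25 → nearest is N4
Tally — N1:2, N4:4. N4 captures the most (4).

N4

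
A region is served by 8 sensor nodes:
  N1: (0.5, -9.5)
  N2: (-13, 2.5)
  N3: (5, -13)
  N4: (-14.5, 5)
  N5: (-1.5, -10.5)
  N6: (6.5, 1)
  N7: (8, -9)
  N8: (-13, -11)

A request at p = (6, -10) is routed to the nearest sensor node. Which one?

N7

Compare squared distances (the ordering matches that of the actual distances):
|pN1|² = 30.25 + 0.25 = 30.5
|pN2|² = 361 + 156.25 = 517.25
|pN3|² = 1 + 9 = 10
|pN4|² = 420.25 + 225 = 645.25
|pN5|² = 56.25 + 0.25 = 56.5
|pN6|² = 0.25 + 121 = 121.25
|pN7|² = 4 + 1 = 5
|pN8|² = 361 + 1 = 362
The smallest is to N7, so p lies in the Voronoi region of N7.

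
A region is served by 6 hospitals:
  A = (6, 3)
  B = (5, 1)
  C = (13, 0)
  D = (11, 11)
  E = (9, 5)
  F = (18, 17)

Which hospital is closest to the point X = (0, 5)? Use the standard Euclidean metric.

A

Since √ is increasing, it suffices to compare squared distances:
|XA|² = (0−6)² + (5−3)² = 36 + 4 = 40
|XB|² = (0−5)² + (5−1)² = 25 + 16 = 41
|XC|² = (0−13)² + (5−0)² = 169 + 25 = 194
|XD|² = (0−11)² + (5−11)² = 121 + 36 = 157
|XE|² = (0−9)² + (5−5)² = 81 + 0 = 81
|XF|² = (0−18)² + (5−17)² = 324 + 144 = 468
Minimum is at A.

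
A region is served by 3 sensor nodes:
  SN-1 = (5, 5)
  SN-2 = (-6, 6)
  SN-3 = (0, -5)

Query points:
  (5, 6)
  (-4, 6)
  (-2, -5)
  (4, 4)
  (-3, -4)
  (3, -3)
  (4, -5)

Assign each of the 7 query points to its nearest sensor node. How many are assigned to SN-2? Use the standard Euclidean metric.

(5, 6) — d² to each: SN-1:1, SN-2:121, SN-3:146 → nearest is SN-1
(-4, 6) — d² to each: SN-1:82, SN-2:4, SN-3:137 → nearest is SN-2
(-2, -5) — d² to each: SN-1:149, SN-2:137, SN-3:4 → nearest is SN-3
(4, 4) — d² to each: SN-1:2, SN-2:104, SN-3:97 → nearest is SN-1
(-3, -4) — d² to each: SN-1:145, SN-2:109, SN-3:10 → nearest is SN-3
(3, -3) — d² to each: SN-1:68, SN-2:162, SN-3:13 → nearest is SN-3
(4, -5) — d² to each: SN-1:101, SN-2:221, SN-3:16 → nearest is SN-3
1 of the 7 points has SN-2 as nearest.

1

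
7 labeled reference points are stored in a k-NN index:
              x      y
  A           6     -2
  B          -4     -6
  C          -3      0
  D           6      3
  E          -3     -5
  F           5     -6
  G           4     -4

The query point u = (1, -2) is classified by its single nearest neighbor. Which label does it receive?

Since √ is increasing, it suffices to compare squared distances:
|uA|² = 25 + 0 = 25
|uB|² = 25 + 16 = 41
|uC|² = 16 + 4 = 20
|uD|² = 25 + 25 = 50
|uE|² = 16 + 9 = 25
|uF|² = 16 + 16 = 32
|uG|² = 9 + 4 = 13
G is nearest.

G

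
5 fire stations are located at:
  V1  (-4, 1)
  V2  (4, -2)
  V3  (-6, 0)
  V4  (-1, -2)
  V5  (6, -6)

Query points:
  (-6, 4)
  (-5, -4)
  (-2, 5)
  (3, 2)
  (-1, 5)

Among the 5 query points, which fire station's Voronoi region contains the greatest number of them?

(-6, 4) — d² to each: V1:13, V2:136, V3:16, V4:61, V5:244 → nearest is V1
(-5, -4) — d² to each: V1:26, V2:85, V3:17, V4:20, V5:125 → nearest is V3
(-2, 5) — d² to each: V1:20, V2:85, V3:41, V4:50, V5:185 → nearest is V1
(3, 2) — d² to each: V1:50, V2:17, V3:85, V4:32, V5:73 → nearest is V2
(-1, 5) — d² to each: V1:25, V2:74, V3:50, V4:49, V5:170 → nearest is V1
Tally — V1:3, V2:1, V3:1. V1 captures the most (3).

V1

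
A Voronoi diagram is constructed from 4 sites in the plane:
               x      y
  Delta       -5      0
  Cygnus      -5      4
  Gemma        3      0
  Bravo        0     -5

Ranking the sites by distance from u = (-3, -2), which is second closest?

Bravo

Squared Euclidean distances:
d²(u, Delta) = (-3−(-5))² + (-2−0)² = 4 + 4 = 8
d²(u, Cygnus) = (-3−(-5))² + (-2−4)² = 4 + 36 = 40
d²(u, Gemma) = (-3−3)² + (-2−0)² = 36 + 4 = 40
d²(u, Bravo) = (-3−0)² + (-2−(-5))² = 9 + 9 = 18
Sorted ascending: Delta, Bravo, Cygnus, … — the second-nearest is Bravo.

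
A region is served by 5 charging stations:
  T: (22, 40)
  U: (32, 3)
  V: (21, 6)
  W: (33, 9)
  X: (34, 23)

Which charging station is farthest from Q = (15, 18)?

T

Squared Euclidean distances:
|QT|² = (15−22)² + (18−40)² = 49 + 484 = 533
|QU|² = (15−32)² + (18−3)² = 289 + 225 = 514
|QV|² = (15−21)² + (18−6)² = 36 + 144 = 180
|QW|² = (15−33)² + (18−9)² = 324 + 81 = 405
|QX|² = (15−34)² + (18−23)² = 361 + 25 = 386
The largest is to T.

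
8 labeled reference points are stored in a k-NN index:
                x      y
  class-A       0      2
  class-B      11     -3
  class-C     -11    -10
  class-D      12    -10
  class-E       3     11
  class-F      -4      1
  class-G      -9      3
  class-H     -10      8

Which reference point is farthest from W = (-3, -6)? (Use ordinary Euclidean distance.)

Compare squared distances (the ordering matches that of the actual distances):
d²(W, class-A) = 9 + 64 = 73
d²(W, class-B) = 196 + 9 = 205
d²(W, class-C) = 64 + 16 = 80
d²(W, class-D) = 225 + 16 = 241
d²(W, class-E) = 36 + 289 = 325
d²(W, class-F) = 1 + 49 = 50
d²(W, class-G) = 36 + 81 = 117
d²(W, class-H) = 49 + 196 = 245
The largest is to class-E.

class-E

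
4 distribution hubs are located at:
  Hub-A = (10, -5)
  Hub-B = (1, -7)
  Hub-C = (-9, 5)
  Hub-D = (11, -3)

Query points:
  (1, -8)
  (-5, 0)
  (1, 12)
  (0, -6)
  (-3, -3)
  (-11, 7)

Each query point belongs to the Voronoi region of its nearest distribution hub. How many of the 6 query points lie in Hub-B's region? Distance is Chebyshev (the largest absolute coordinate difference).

(1, -8) — d to each: Hub-A:9, Hub-B:1, Hub-C:13, Hub-D:10 → nearest is Hub-B
(-5, 0) — d to each: Hub-A:15, Hub-B:7, Hub-C:5, Hub-D:16 → nearest is Hub-C
(1, 12) — d to each: Hub-A:17, Hub-B:19, Hub-C:10, Hub-D:15 → nearest is Hub-C
(0, -6) — d to each: Hub-A:10, Hub-B:1, Hub-C:11, Hub-D:11 → nearest is Hub-B
(-3, -3) — d to each: Hub-A:13, Hub-B:4, Hub-C:8, Hub-D:14 → nearest is Hub-B
(-11, 7) — d to each: Hub-A:21, Hub-B:14, Hub-C:2, Hub-D:22 → nearest is Hub-C
3 of the 6 points have Hub-B as nearest.

3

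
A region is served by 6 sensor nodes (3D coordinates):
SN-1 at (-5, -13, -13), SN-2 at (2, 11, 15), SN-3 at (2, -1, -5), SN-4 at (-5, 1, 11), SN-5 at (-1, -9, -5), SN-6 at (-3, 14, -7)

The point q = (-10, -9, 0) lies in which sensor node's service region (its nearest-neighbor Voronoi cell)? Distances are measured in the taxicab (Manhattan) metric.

SN-5

d(q, SN-1) = 5 + 4 + 13 = 22
d(q, SN-2) = 12 + 20 + 15 = 47
d(q, SN-3) = 12 + 8 + 5 = 25
d(q, SN-4) = 5 + 10 + 11 = 26
d(q, SN-5) = 9 + 0 + 5 = 14
d(q, SN-6) = 7 + 23 + 7 = 37
SN-5 is nearest.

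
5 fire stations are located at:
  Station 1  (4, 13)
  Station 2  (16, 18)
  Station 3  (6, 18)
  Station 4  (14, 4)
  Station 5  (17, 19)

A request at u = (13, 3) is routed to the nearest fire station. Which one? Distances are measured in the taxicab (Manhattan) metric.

d(u, Station 1) = |13−4| + |3−13| = 9 + 10 = 19
d(u, Station 2) = |13−16| + |3−18| = 3 + 15 = 18
d(u, Station 3) = |13−6| + |3−18| = 7 + 15 = 22
d(u, Station 4) = |13−14| + |3−4| = 1 + 1 = 2
d(u, Station 5) = |13−17| + |3−19| = 4 + 16 = 20
Station 4 is nearest.

Station 4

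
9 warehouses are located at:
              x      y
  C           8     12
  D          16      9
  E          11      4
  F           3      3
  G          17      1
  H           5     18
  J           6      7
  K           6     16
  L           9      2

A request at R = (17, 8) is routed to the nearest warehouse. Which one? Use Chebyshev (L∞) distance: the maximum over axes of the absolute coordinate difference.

d(R,C) = max(9, 4) = 9
d(R,D) = max(1, 1) = 1
d(R,E) = max(6, 4) = 6
d(R,F) = max(14, 5) = 14
d(R,G) = max(0, 7) = 7
d(R,H) = max(12, 10) = 12
d(R,J) = max(11, 1) = 11
d(R,K) = max(11, 8) = 11
d(R,L) = max(8, 6) = 8
D is nearest.

D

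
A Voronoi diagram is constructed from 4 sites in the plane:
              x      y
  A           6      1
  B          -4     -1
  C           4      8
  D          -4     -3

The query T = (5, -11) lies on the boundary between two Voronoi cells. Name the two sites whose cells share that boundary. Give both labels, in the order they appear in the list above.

A and D

Squared distances from T to each site:
|TA|² = (5−6)² + (-11−1)² = 1 + 144 = 145
|TB|² = (5−(-4))² + (-11−(-1))² = 81 + 100 = 181
|TC|² = (5−4)² + (-11−8)² = 1 + 361 = 362
|TD|² = (5−(-4))² + (-11−(-3))² = 81 + 64 = 145
T is equidistant from A and D (both at squared distance 145), and every other site is strictly farther — so T lies on the A–D Voronoi edge.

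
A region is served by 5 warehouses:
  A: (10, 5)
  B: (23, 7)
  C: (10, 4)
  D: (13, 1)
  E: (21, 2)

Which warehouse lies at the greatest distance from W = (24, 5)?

C

Since √ is increasing, it suffices to compare squared distances:
|WA|² = (24−10)² + (5−5)² = 196 + 0 = 196
|WB|² = (24−23)² + (5−7)² = 1 + 4 = 5
|WC|² = (24−10)² + (5−4)² = 196 + 1 = 197
|WD|² = (24−13)² + (5−1)² = 121 + 16 = 137
|WE|² = (24−21)² + (5−2)² = 9 + 9 = 18
The largest is to C.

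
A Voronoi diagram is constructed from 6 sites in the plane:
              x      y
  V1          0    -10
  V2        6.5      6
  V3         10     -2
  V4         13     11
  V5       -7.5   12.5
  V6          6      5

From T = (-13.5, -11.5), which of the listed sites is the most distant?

V4

Squared Euclidean distances:
|TV1|² = (-13.5−0)² + (-11.5−(-10))² = 182.25 + 2.25 = 184.5
|TV2|² = (-13.5−6.5)² + (-11.5−6)² = 400 + 306.25 = 706.25
|TV3|² = (-13.5−10)² + (-11.5−(-2))² = 552.25 + 90.25 = 642.5
|TV4|² = (-13.5−13)² + (-11.5−11)² = 702.25 + 506.25 = 1208.5
|TV5|² = (-13.5−(-7.5))² + (-11.5−12.5)² = 36 + 576 = 612
|TV6|² = (-13.5−6)² + (-11.5−5)² = 380.25 + 272.25 = 652.5
The largest is to V4.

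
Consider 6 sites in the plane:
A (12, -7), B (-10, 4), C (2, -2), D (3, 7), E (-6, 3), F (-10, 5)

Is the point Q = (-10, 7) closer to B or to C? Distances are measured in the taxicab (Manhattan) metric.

d(Q,B) = |-10−(-10)| + |7−4| = 0 + 3 = 3
d(Q,C) = |-10−2| + |7−(-2)| = 12 + 9 = 21
3 < 21, so B is closer.

B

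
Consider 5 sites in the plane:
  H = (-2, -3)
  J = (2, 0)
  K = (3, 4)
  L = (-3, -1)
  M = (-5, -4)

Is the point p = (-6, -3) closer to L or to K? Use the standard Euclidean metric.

Compare squared distances:
|pL|² = (-6−(-3))² + (-3−(-1))² = 9 + 4 = 13
|pK|² = (-6−3)² + (-3−4)² = 81 + 49 = 130
13 < 130, so L is closer.

L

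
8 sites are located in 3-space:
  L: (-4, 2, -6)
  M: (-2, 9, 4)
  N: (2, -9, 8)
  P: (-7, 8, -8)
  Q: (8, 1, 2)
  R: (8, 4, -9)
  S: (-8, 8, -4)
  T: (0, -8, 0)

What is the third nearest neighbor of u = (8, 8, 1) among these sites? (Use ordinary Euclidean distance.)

R

Since √ is increasing, it suffices to compare squared distances:
|uL|² = 144 + 36 + 49 = 229
|uM|² = 100 + 1 + 9 = 110
|uN|² = 36 + 289 + 49 = 374
|uP|² = 225 + 0 + 81 = 306
|uQ|² = 0 + 49 + 1 = 50
|uR|² = 0 + 16 + 100 = 116
|uS|² = 256 + 0 + 25 = 281
|uT|² = 64 + 256 + 1 = 321
Sorted ascending: Q, M, R, L, … — the third-nearest is R.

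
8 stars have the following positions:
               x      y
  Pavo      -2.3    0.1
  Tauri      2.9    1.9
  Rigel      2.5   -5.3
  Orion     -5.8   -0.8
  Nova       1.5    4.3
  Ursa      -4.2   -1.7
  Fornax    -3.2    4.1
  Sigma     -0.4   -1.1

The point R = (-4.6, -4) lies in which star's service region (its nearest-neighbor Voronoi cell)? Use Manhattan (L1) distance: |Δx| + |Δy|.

d(R, Pavo) = 2.3 + 4.1 = 6.4
d(R, Tauri) = 7.5 + 5.9 = 13.4
d(R, Rigel) = 7.1 + 1.3 = 8.4
d(R, Orion) = 1.2 + 3.2 = 4.4
d(R, Nova) = 6.1 + 8.3 = 14.4
d(R, Ursa) = 0.4 + 2.3 = 2.7
d(R, Fornax) = 1.4 + 8.1 = 9.5
d(R, Sigma) = 4.2 + 2.9 = 7.1
Minimum is at Ursa.

Ursa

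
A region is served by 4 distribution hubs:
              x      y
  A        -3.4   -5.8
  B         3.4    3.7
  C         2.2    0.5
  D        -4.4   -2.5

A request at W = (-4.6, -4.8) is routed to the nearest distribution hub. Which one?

A

Squared Euclidean distances:
|WA|² = (-4.6−(-3.4))² + (-4.8−(-5.8))² = 1.44 + 1 = 2.44
|WB|² = (-4.6−3.4)² + (-4.8−3.7)² = 64 + 72.25 = 136.25
|WC|² = (-4.6−2.2)² + (-4.8−0.5)² = 46.24 + 28.09 = 74.33
|WD|² = (-4.6−(-4.4))² + (-4.8−(-2.5))² = 0.04 + 5.29 = 5.33
Minimum is at A.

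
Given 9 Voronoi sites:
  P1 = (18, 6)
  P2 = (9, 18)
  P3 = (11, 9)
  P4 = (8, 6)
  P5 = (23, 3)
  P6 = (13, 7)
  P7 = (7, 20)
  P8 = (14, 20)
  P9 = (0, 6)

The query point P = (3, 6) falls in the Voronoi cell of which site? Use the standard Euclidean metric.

P9

Compare squared distances (the ordering matches that of the actual distances):
|PP1|² = (3−18)² + (6−6)² = 225 + 0 = 225
|PP2|² = (3−9)² + (6−18)² = 36 + 144 = 180
|PP3|² = (3−11)² + (6−9)² = 64 + 9 = 73
|PP4|² = (3−8)² + (6−6)² = 25 + 0 = 25
|PP5|² = (3−23)² + (6−3)² = 400 + 9 = 409
|PP6|² = (3−13)² + (6−7)² = 100 + 1 = 101
|PP7|² = (3−7)² + (6−20)² = 16 + 196 = 212
|PP8|² = (3−14)² + (6−20)² = 121 + 196 = 317
|PP9|² = (3−0)² + (6−6)² = 9 + 0 = 9
The smallest is to P9, so P lies in the Voronoi region of P9.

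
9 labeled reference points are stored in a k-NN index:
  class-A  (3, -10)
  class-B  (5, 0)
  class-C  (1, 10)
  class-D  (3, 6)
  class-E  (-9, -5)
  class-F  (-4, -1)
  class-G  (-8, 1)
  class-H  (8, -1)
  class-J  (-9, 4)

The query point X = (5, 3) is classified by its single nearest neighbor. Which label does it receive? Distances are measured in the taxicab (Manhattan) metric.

class-B

d(X, class-A) = 2 + 13 = 15
d(X, class-B) = 0 + 3 = 3
d(X, class-C) = 4 + 7 = 11
d(X, class-D) = 2 + 3 = 5
d(X, class-E) = 14 + 8 = 22
d(X, class-F) = 9 + 4 = 13
d(X, class-G) = 13 + 2 = 15
d(X, class-H) = 3 + 4 = 7
d(X, class-J) = 14 + 1 = 15
The smallest is to class-B, so X lies in the Voronoi region of class-B.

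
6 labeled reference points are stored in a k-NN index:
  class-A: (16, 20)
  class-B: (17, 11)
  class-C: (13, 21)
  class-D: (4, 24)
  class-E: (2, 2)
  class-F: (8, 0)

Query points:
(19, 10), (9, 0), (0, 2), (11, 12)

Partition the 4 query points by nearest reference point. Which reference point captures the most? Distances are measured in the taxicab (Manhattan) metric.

(19, 10) — d to each: class-A:13, class-B:3, class-C:17, class-D:29, class-E:25, class-F:21 → nearest is class-B
(9, 0) — d to each: class-A:27, class-B:19, class-C:25, class-D:29, class-E:9, class-F:1 → nearest is class-F
(0, 2) — d to each: class-A:34, class-B:26, class-C:32, class-D:26, class-E:2, class-F:10 → nearest is class-E
(11, 12) — d to each: class-A:13, class-B:7, class-C:11, class-D:19, class-E:19, class-F:15 → nearest is class-B
Tally — class-B:2, class-E:1, class-F:1. class-B captures the most (2).

class-B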